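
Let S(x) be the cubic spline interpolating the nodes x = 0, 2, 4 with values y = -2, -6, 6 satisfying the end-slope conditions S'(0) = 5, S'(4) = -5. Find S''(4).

-25

Let m_i = S''(x_i). Step sizes h_i = 2, 2; slopes of the chords Δ_i = (y_(i+1) - y_i)/h_i = -2, 6.
  2·m_0 + 8·m_1 + 2·m_2 = 6(Δ_1 - Δ_0) = 48
Clamped end conditions give two more equations: 2h_0·m_0 + h_0·m_1 = 6(Δ_0 - S'(0)) = -42 and h_1·m_1 + 2h_1·m_2 = 6(S'(4) - Δ_1) = -66.
Solving the tridiagonal system: m_0 = -19, m_1 = 17, m_2 = -25.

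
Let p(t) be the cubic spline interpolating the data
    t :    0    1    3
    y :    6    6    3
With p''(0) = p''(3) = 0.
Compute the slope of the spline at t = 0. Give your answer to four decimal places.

With m_i denoting the second derivative at x_i, h_i = 1, 2, and Δ_i = (y_(i+1) − y_i)/h_i = 0, -3/2:
  1·m_0 + 6·m_1 + 2·m_2 = 6(Δ_1 - Δ_0) = -9
Natural end conditions: m_0 = m_2 = 0.
Solving the tridiagonal system: m_0 = 0, m_1 = -3/2, m_2 = 0.
On [0, 1], p'(t) = b_0 + 2c_0·t + 3d_0·t² with b_0 = Δ_0 - h_0(2m_0 + m_1)/6 = 1/4, c_0 = m_0/2 = 0, d_0 = (m_1 - m_0)/(6h_0) = -1/4. So p'(0) = 1/4.

0.2500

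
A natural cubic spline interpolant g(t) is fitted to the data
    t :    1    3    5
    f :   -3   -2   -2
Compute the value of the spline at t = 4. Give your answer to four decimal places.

-1.9063

Put σ_i = g'' at the i-th knot. Here h = (2, 2) and Δ = (1/2, 0), so the interior equations h_(i-1)·σ_(i-1) + 2(h_(i-1)+h_i)·σ_i + h_i·σ_(i+1) = 6(Δ_i − Δ_(i-1)) read
  2·σ_0 + 8·σ_1 + 2·σ_2 = 6(Δ_1 - Δ_0) = -3
Natural end conditions: σ_0 = σ_2 = 0.
Forward elimination and back-substitution give σ_0 = 0, σ_1 = -3/8, σ_2 = 0.
On [3, 5], g(t) = -2 + 1/4·(t - 3) - 3/16·(t - 3)² + 1/32·(t - 3)³.
With (t - 3) = 1: g(4) = -61/32.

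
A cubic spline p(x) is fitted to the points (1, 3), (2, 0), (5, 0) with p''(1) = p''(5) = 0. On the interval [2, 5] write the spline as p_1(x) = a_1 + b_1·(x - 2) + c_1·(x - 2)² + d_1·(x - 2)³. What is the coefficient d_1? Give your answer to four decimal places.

-0.1250

Let M_i = p''(x_i). Step sizes h_i = 1, 3; slopes of the chords Δ_i = (y_(i+1) - y_i)/h_i = -3, 0.
  1·M_0 + 8·M_1 + 3·M_2 = 6(Δ_1 - Δ_0) = 18
Natural end conditions: M_0 = M_2 = 0.
Hence M_0 = 0, M_1 = 9/4, M_2 = 0.
On [2, 5], with p_1(x) = a_1 + b_1·(x - 2) + c_1·(x - 2)² + d_1·(x - 2)³: c_1 = M_1/2 = 9/8, d_1 = (M_2 - M_1)/(6h_1) = -1/8, b_1 = Δ_1 - h_1(2M_1 + M_2)/6 = -9/4.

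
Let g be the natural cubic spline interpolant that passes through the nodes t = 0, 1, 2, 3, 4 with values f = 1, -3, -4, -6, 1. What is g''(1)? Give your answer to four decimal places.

Write M_i for g''(x_i). With h_i = 1, 1, 1, 1 and divided differences Δ_i = -4, -1, -2, 7, the continuity of g' gives the tridiagonal system
  1·M_0 + 4·M_1 + 1·M_2 = 6(Δ_1 - Δ_0) = 18
  1·M_1 + 4·M_2 + 1·M_3 = 6(Δ_2 - Δ_1) = -6
  1·M_2 + 4·M_3 + 1·M_4 = 6(Δ_3 - Δ_2) = 54
Natural end conditions: M_0 = M_4 = 0.
Hence M_0 = 0, M_1 = 87/14, M_2 = -48/7, M_3 = 213/14, M_4 = 0.

6.2143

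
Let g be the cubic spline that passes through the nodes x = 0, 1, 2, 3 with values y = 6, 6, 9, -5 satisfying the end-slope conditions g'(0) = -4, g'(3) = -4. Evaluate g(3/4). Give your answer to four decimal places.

5.0531

Let σ_i = g''(x_i). Step sizes h_i = 1, 1, 1; slopes of the chords Δ_i = (y_(i+1) - y_i)/h_i = 0, 3, -14.
  1·σ_0 + 4·σ_1 + 1·σ_2 = 6(Δ_1 - Δ_0) = 18
  1·σ_1 + 4·σ_2 + 1·σ_3 = 6(Δ_2 - Δ_1) = -102
Clamped end conditions give two more equations: 2h_0·σ_0 + h_0·σ_1 = 6(Δ_0 - g'(0)) = 24 and h_2·σ_2 + 2h_2·σ_3 = 6(g'(3) - Δ_2) = 60.
Hence σ_0 = 26/5, σ_1 = 68/5, σ_2 = -208/5, σ_3 = 254/5.
On [0, 1], g(x) = 6 - 4·x + 13/5·x² + 7/5·x³.
With x = 3/4: g(3/4) = 1617/320.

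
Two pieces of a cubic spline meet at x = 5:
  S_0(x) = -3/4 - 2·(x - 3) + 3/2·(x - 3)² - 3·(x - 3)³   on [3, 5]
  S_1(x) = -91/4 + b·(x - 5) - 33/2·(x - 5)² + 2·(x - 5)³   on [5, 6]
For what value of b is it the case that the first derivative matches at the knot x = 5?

-32

S_0'(x) = -2 + 3·(x - 3) - 9·(x - 3)², so S_0'(5) = -32. On the right, S_1'(5) = b, so b = -32.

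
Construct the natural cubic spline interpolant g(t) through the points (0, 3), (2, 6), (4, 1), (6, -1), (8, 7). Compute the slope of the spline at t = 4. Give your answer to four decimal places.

With m_i denoting the second derivative at x_i, h_i = 2, 2, 2, 2, and Δ_i = (y_(i+1) − y_i)/h_i = 3/2, -5/2, -1, 4:
  2·m_0 + 8·m_1 + 2·m_2 = 6(Δ_1 - Δ_0) = -24
  2·m_1 + 8·m_2 + 2·m_3 = 6(Δ_2 - Δ_1) = 9
  2·m_2 + 8·m_3 + 2·m_4 = 6(Δ_3 - Δ_2) = 30
Natural end conditions: m_0 = m_4 = 0.
Solving the tridiagonal system: m_0 = 0, m_1 = -183/56, m_2 = 15/14, m_3 = 195/56, m_4 = 0.
On [4, 6], g'(t) = b_2 + 2c_2·(t - 4) + 3d_2·(t - 4)² with b_2 = Δ_2 - h_2(2m_2 + m_3)/6 = -23/8, c_2 = m_2/2 = 15/28, d_2 = (m_3 - m_2)/(6h_2) = 45/224. So g'(4) = -23/8.

-2.8750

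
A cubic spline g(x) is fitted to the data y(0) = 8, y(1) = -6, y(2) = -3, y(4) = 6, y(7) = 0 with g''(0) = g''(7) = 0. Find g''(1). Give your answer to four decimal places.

25.9065

Let M_i = g''(x_i). Step sizes h_i = 1, 1, 2, 3; slopes of the chords Δ_i = (y_(i+1) - y_i)/h_i = -14, 3, 9/2, -2.
  1·M_0 + 4·M_1 + 1·M_2 = 6(Δ_1 - Δ_0) = 102
  1·M_1 + 6·M_2 + 2·M_3 = 6(Δ_2 - Δ_1) = 9
  2·M_2 + 10·M_3 + 3·M_4 = 6(Δ_3 - Δ_2) = -39
Natural end conditions: M_0 = M_4 = 0.
Solving: M_0 = 0, M_1 = 2772/107, M_2 = -174/107, M_3 = -765/214, M_4 = 0.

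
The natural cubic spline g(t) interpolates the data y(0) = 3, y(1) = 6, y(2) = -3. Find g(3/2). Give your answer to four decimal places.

Write M_i for g''(x_i). With h_i = 1, 1 and divided differences Δ_i = 3, -9, the continuity of g' gives the tridiagonal system
  1·M_0 + 4·M_1 + 1·M_2 = 6(Δ_1 - Δ_0) = -72
Natural end conditions: M_0 = M_2 = 0.
Forward elimination and back-substitution give M_0 = 0, M_1 = -18, M_2 = 0.
On [1, 2], g(t) = 6 - 3·(t - 1) - 9·(t - 1)² + 3·(t - 1)³.
With (t - 1) = 1/2: g(3/2) = 21/8.

2.6250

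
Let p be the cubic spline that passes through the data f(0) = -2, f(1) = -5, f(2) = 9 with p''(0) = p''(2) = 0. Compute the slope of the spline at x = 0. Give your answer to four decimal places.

Put M_i = p'' at the i-th knot. Here h = (1, 1) and Δ = (-3, 14), so the interior equations h_(i-1)·M_(i-1) + 2(h_(i-1)+h_i)·M_i + h_i·M_(i+1) = 6(Δ_i − Δ_(i-1)) read
  1·M_0 + 4·M_1 + 1·M_2 = 6(Δ_1 - Δ_0) = 102
Natural end conditions: M_0 = M_2 = 0.
Hence M_0 = 0, M_1 = 51/2, M_2 = 0.
On [0, 1], p'(x) = b_0 + 2c_0·x + 3d_0·x² with b_0 = Δ_0 - h_0(2M_0 + M_1)/6 = -29/4, c_0 = M_0/2 = 0, d_0 = (M_1 - M_0)/(6h_0) = 17/4. So p'(0) = -29/4.

-7.2500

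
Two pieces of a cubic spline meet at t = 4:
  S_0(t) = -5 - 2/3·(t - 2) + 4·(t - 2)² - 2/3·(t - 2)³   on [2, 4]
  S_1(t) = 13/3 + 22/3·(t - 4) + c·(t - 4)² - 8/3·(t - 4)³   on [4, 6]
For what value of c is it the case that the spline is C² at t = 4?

S_0''(t) = 8 - 4·(t - 2), so S_0''(4) = 0. On the right, S_1''(4) = 2c, so c = 0.

0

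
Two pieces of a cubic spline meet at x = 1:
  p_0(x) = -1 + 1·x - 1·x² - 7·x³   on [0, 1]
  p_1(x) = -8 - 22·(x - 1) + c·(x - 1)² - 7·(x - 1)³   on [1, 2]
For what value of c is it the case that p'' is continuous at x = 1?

-22

p_0''(x) = -2 - 42·x, so p_0''(1) = -44. On the right, p_1''(1) = 2c, so c = -22.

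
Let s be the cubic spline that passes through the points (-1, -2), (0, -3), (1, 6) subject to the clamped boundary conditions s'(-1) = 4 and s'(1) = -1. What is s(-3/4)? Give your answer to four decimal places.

-1.8398

With M_i denoting the second derivative at x_i, h_i = 1, 1, and Δ_i = (y_(i+1) − y_i)/h_i = -1, 9:
  1·M_0 + 4·M_1 + 1·M_2 = 6(Δ_1 - Δ_0) = 60
Clamped end conditions give two more equations: 2h_0·M_0 + h_0·M_1 = 6(Δ_0 - s'(-1)) = -30 and h_1·M_1 + 2h_1·M_2 = 6(s'(1) - Δ_1) = -60.
Solving: M_0 = -65/2, M_1 = 35, M_2 = -95/2.
On [-1, 0], s(x) = -2 + 4·(x + 1) - 65/4·(x + 1)² + 45/4·(x + 1)³.
With (x + 1) = 1/4: s(-3/4) = -471/256.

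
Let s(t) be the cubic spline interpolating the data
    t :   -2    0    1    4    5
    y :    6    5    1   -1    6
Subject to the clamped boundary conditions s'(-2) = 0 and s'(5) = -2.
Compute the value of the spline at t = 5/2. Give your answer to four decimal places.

-5.2040

Write σ_i for s''(x_i). With h_i = 2, 1, 3, 1 and divided differences Δ_i = -1/2, -4, -2/3, 7, the continuity of s' gives the tridiagonal system
  2·σ_0 + 6·σ_1 + 1·σ_2 = 6(Δ_1 - Δ_0) = -21
  1·σ_1 + 8·σ_2 + 3·σ_3 = 6(Δ_2 - Δ_1) = 20
  3·σ_2 + 8·σ_3 + 1·σ_4 = 6(Δ_3 - Δ_2) = 46
Clamped end conditions give two more equations: 2h_0·σ_0 + h_0·σ_1 = 6(Δ_0 - s'(-2)) = -3 and h_3·σ_3 + 2h_3·σ_4 = 6(s'(5) - Δ_3) = -54.
Solving the tridiagonal system: σ_0 = 739/660, σ_1 = -617/165, σ_2 = -53/66, σ_3 = 553/55, σ_4 = -3523/110.
On [1, 4], s(t) = 1 - 269/55·(t - 1) - 53/132·(t - 1)² + 3583/5940·(t - 1)³.
With (t - 1) = 3/2: s(5/2) = -9159/1760.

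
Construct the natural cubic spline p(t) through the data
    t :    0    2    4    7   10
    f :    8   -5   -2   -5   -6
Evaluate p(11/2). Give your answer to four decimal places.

Put σ_i = p'' at the i-th knot. Here h = (2, 2, 3, 3) and Δ = (-13/2, 3/2, -1, -1/3), so the interior equations h_(i-1)·σ_(i-1) + 2(h_(i-1)+h_i)·σ_i + h_i·σ_(i+1) = 6(Δ_i − Δ_(i-1)) read
  2·σ_0 + 8·σ_1 + 2·σ_2 = 6(Δ_1 - Δ_0) = 48
  2·σ_1 + 10·σ_2 + 3·σ_3 = 6(Δ_2 - Δ_1) = -15
  3·σ_2 + 12·σ_3 + 3·σ_4 = 6(Δ_3 - Δ_2) = 4
Natural end conditions: σ_0 = σ_4 = 0.
Solving the tridiagonal system: σ_0 = 0, σ_1 = 34/5, σ_2 = -16/5, σ_3 = 17/15, σ_4 = 0.
On [4, 7], p(t) = -2 + 49/30·(t - 4) - 8/5·(t - 4)² + 13/54·(t - 4)³.
With (t - 4) = 3/2: p(11/2) = -187/80.

-2.3375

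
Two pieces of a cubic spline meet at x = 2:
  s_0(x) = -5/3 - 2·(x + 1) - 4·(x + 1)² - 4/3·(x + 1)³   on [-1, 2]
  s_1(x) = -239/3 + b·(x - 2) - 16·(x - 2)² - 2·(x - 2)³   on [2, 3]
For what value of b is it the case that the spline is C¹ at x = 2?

s_0'(x) = -2 - 8·(x + 1) - 4·(x + 1)², so s_0'(2) = -62. On the right, s_1'(2) = b, so b = -62.

-62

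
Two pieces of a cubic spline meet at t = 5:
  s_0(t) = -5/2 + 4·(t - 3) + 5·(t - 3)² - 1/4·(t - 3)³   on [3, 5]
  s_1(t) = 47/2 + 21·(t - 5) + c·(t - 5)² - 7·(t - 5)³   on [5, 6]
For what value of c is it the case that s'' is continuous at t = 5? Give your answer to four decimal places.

s_0''(t) = 10 - 3/2·(t - 3), so s_0''(5) = 7. On the right, s_1''(5) = 2c, so c = 7/2.

3.5000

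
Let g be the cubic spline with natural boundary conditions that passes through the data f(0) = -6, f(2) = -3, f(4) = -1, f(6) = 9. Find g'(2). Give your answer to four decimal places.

0.7000

Put σ_i = g'' at the i-th knot. Here h = (2, 2, 2) and Δ = (3/2, 1, 5), so the interior equations h_(i-1)·σ_(i-1) + 2(h_(i-1)+h_i)·σ_i + h_i·σ_(i+1) = 6(Δ_i − Δ_(i-1)) read
  2·σ_0 + 8·σ_1 + 2·σ_2 = 6(Δ_1 - Δ_0) = -3
  2·σ_1 + 8·σ_2 + 2·σ_3 = 6(Δ_2 - Δ_1) = 24
Natural end conditions: σ_0 = σ_3 = 0.
Forward elimination and back-substitution give σ_0 = 0, σ_1 = -6/5, σ_2 = 33/10, σ_3 = 0.
On [2, 4], g'(x) = b_1 + 2c_1·(x - 2) + 3d_1·(x - 2)² with b_1 = Δ_1 - h_1(2σ_1 + σ_2)/6 = 7/10, c_1 = σ_1/2 = -3/5, d_1 = (σ_2 - σ_1)/(6h_1) = 3/8. So g'(2) = 7/10.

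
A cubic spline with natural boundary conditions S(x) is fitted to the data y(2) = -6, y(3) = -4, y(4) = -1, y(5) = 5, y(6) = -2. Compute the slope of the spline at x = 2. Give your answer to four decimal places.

2.1786

Write M_i for S''(x_i). With h_i = 1, 1, 1, 1 and divided differences Δ_i = 2, 3, 6, -7, the continuity of S' gives the tridiagonal system
  1·M_0 + 4·M_1 + 1·M_2 = 6(Δ_1 - Δ_0) = 6
  1·M_1 + 4·M_2 + 1·M_3 = 6(Δ_2 - Δ_1) = 18
  1·M_2 + 4·M_3 + 1·M_4 = 6(Δ_3 - Δ_2) = -78
Natural end conditions: M_0 = M_4 = 0.
Solving the tridiagonal system: M_0 = 0, M_1 = -15/14, M_2 = 72/7, M_3 = -309/14, M_4 = 0.
On [2, 3], S'(x) = b_0 + 2c_0·(x - 2) + 3d_0·(x - 2)² with b_0 = Δ_0 - h_0(2M_0 + M_1)/6 = 61/28, c_0 = M_0/2 = 0, d_0 = (M_1 - M_0)/(6h_0) = -5/28. So S'(2) = 61/28.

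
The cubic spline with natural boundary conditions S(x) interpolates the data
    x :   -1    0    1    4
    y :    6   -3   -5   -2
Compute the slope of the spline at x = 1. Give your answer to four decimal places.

0.0323

Write m_i for S''(x_i). With h_i = 1, 1, 3 and divided differences Δ_i = -9, -2, 1, the continuity of S' gives the tridiagonal system
  1·m_0 + 4·m_1 + 1·m_2 = 6(Δ_1 - Δ_0) = 42
  1·m_1 + 8·m_2 + 3·m_3 = 6(Δ_2 - Δ_1) = 18
Natural end conditions: m_0 = m_3 = 0.
Solving the tridiagonal system: m_0 = 0, m_1 = 318/31, m_2 = 30/31, m_3 = 0.
On [1, 4], S'(x) = b_2 + 2c_2·(x - 1) + 3d_2·(x - 1)² with b_2 = Δ_2 - h_2(2m_2 + m_3)/6 = 1/31, c_2 = m_2/2 = 15/31, d_2 = (m_3 - m_2)/(6h_2) = -5/93. So S'(1) = 1/31.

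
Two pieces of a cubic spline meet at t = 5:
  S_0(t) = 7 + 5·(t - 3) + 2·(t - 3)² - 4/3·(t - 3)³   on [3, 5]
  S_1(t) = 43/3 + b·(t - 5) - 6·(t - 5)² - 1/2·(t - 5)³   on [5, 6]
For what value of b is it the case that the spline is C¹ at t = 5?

S_0'(t) = 5 + 4·(t - 3) - 4·(t - 3)², so S_0'(5) = -3. On the right, S_1'(5) = b, so b = -3.

-3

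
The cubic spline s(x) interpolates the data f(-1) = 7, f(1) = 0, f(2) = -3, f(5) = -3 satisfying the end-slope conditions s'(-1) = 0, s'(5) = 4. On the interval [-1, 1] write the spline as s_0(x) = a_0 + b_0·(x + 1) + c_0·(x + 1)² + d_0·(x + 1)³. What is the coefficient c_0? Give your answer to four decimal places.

-3.2738

Let M_i = s''(x_i). Step sizes h_i = 2, 1, 3; slopes of the chords Δ_i = (y_(i+1) - y_i)/h_i = -7/2, -3, 0.
  2·M_0 + 6·M_1 + 1·M_2 = 6(Δ_1 - Δ_0) = 3
  1·M_1 + 8·M_2 + 3·M_3 = 6(Δ_2 - Δ_1) = 18
Clamped end conditions give two more equations: 2h_0·M_0 + h_0·M_1 = 6(Δ_0 - s'(-1)) = -21 and h_2·M_2 + 2h_2·M_3 = 6(s'(5) - Δ_2) = 24.
Solving the tridiagonal system: M_0 = -275/42, M_1 = 109/42, M_2 = 11/21, M_3 = 157/42.
On [-1, 1], with s_0(x) = a_0 + b_0·(x + 1) + c_0·(x + 1)² + d_0·(x + 1)³: c_0 = M_0/2 = -275/84, d_0 = (M_1 - M_0)/(6h_0) = 16/21, b_0 = Δ_0 - h_0(2M_0 + M_1)/6 = 0.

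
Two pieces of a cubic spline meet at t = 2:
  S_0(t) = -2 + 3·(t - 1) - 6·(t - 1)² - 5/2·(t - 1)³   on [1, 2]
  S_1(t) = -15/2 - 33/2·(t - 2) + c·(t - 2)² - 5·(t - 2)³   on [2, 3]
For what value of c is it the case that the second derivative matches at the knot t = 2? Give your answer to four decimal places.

S_0''(t) = -12 - 15·(t - 1), so S_0''(2) = -27. On the right, S_1''(2) = 2c, so c = -27/2.

-13.5000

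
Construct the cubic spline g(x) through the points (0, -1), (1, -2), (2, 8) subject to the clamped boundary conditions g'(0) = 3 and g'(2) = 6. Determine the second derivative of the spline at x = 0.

-27

With m_i denoting the second derivative at x_i, h_i = 1, 1, and Δ_i = (y_(i+1) − y_i)/h_i = -1, 10:
  1·m_0 + 4·m_1 + 1·m_2 = 6(Δ_1 - Δ_0) = 66
Clamped end conditions give two more equations: 2h_0·m_0 + h_0·m_1 = 6(Δ_0 - g'(0)) = -24 and h_1·m_1 + 2h_1·m_2 = 6(g'(2) - Δ_1) = -24.
Solving: m_0 = -27, m_1 = 30, m_2 = -27.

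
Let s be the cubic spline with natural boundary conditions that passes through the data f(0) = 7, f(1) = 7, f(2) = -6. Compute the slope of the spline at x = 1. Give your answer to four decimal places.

-6.5000

Write M_i for s''(x_i). With h_i = 1, 1 and divided differences Δ_i = 0, -13, the continuity of s' gives the tridiagonal system
  1·M_0 + 4·M_1 + 1·M_2 = 6(Δ_1 - Δ_0) = -78
Natural end conditions: M_0 = M_2 = 0.
Forward elimination and back-substitution give M_0 = 0, M_1 = -39/2, M_2 = 0.
On [1, 2], s'(x) = b_1 + 2c_1·(x - 1) + 3d_1·(x - 1)² with b_1 = Δ_1 - h_1(2M_1 + M_2)/6 = -13/2, c_1 = M_1/2 = -39/4, d_1 = (M_2 - M_1)/(6h_1) = 13/4. So s'(1) = -13/2.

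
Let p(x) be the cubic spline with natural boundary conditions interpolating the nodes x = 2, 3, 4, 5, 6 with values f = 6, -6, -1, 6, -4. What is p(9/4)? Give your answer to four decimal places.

2.0374

Let M_i = p''(x_i). Step sizes h_i = 1, 1, 1, 1; slopes of the chords Δ_i = (y_(i+1) - y_i)/h_i = -12, 5, 7, -10.
  1·M_0 + 4·M_1 + 1·M_2 = 6(Δ_1 - Δ_0) = 102
  1·M_1 + 4·M_2 + 1·M_3 = 6(Δ_2 - Δ_1) = 12
  1·M_2 + 4·M_3 + 1·M_4 = 6(Δ_3 - Δ_2) = -102
Natural end conditions: M_0 = M_4 = 0.
Solving: M_0 = 0, M_1 = 345/14, M_2 = 24/7, M_3 = -369/14, M_4 = 0.
On [2, 3], p(x) = 6 - 451/28·(x - 2) + 0·(x - 2)² + 115/28·(x - 2)³.
With (x - 2) = 1/4: p(9/4) = 3651/1792.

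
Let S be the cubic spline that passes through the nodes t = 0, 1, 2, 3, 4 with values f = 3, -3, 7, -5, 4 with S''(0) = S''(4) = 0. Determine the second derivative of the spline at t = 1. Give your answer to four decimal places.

Let M_i = S''(x_i). Step sizes h_i = 1, 1, 1, 1; slopes of the chords Δ_i = (y_(i+1) - y_i)/h_i = -6, 10, -12, 9.
  1·M_0 + 4·M_1 + 1·M_2 = 6(Δ_1 - Δ_0) = 96
  1·M_1 + 4·M_2 + 1·M_3 = 6(Δ_2 - Δ_1) = -132
  1·M_2 + 4·M_3 + 1·M_4 = 6(Δ_3 - Δ_2) = 126
Natural end conditions: M_0 = M_4 = 0.
Solving the tridiagonal system: M_0 = 0, M_1 = 1047/28, M_2 = -375/7, M_3 = 1257/28, M_4 = 0.

37.3929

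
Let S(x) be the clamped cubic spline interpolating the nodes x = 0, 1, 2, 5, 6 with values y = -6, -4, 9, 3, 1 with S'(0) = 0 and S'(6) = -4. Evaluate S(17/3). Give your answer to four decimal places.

With M_i denoting the second derivative at x_i, h_i = 1, 1, 3, 1, and Δ_i = (y_(i+1) − y_i)/h_i = 2, 13, -2, -2:
  1·M_0 + 4·M_1 + 1·M_2 = 6(Δ_1 - Δ_0) = 66
  1·M_1 + 8·M_2 + 3·M_3 = 6(Δ_2 - Δ_1) = -90
  3·M_2 + 8·M_3 + 1·M_4 = 6(Δ_3 - Δ_2) = 0
Clamped end conditions give two more equations: 2h_0·M_0 + h_0·M_1 = 6(Δ_0 - S'(0)) = 12 and h_3·M_3 + 2h_3·M_4 = 6(S'(6) - Δ_3) = -12.
Solving the tridiagonal system: M_0 = -189/38, M_1 = 417/19, M_2 = -639/38, M_3 = 143/19, M_4 = -371/38.
On [5, 6], S(x) = 3 - 219/76·(x - 5) + 143/38·(x - 5)² - 219/76·(x - 5)³.
With (x - 5) = 2/3: S(17/3) = 649/342.

1.8977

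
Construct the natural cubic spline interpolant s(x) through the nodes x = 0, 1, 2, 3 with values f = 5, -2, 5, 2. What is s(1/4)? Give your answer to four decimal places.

Put m_i = s'' at the i-th knot. Here h = (1, 1, 1) and Δ = (-7, 7, -3), so the interior equations h_(i-1)·m_(i-1) + 2(h_(i-1)+h_i)·m_i + h_i·m_(i+1) = 6(Δ_i − Δ_(i-1)) read
  1·m_0 + 4·m_1 + 1·m_2 = 6(Δ_1 - Δ_0) = 84
  1·m_1 + 4·m_2 + 1·m_3 = 6(Δ_2 - Δ_1) = -60
Natural end conditions: m_0 = m_3 = 0.
Solving the tridiagonal system: m_0 = 0, m_1 = 132/5, m_2 = -108/5, m_3 = 0.
On [0, 1], s(x) = 5 - 57/5·x + 0·x² + 22/5·x³.
With x = 1/4: s(1/4) = 71/32.

2.2188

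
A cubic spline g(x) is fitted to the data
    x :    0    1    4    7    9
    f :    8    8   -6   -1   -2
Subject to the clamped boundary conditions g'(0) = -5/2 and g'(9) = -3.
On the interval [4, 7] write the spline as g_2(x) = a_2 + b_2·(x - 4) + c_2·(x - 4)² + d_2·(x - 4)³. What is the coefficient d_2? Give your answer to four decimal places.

-0.4424

With m_i denoting the second derivative at x_i, h_i = 1, 3, 3, 2, and Δ_i = (y_(i+1) − y_i)/h_i = 0, -14/3, 5/3, -1/2:
  1·m_0 + 8·m_1 + 3·m_2 = 6(Δ_1 - Δ_0) = -28
  3·m_1 + 12·m_2 + 3·m_3 = 6(Δ_2 - Δ_1) = 38
  3·m_2 + 10·m_3 + 2·m_4 = 6(Δ_3 - Δ_2) = -13
Clamped end conditions give two more equations: 2h_0·m_0 + h_0·m_1 = 6(Δ_0 - g'(0)) = 15 and h_3·m_3 + 2h_3·m_4 = 6(g'(9) - Δ_3) = -15.
Hence m_0 = 1075/98, m_1 = -340/49, m_2 = 1621/294, m_3 = -120/49, m_4 = -495/196.
On [4, 7], with g_2(x) = a_2 + b_2·(x - 4) + c_2·(x - 4)² + d_2·(x - 4)³: c_2 = m_2/2 = 1621/588, d_2 = (m_3 - m_2)/(6h_2) = -2341/5292, b_2 = Δ_2 - h_2(2m_2 + m_3)/6 = -257/98.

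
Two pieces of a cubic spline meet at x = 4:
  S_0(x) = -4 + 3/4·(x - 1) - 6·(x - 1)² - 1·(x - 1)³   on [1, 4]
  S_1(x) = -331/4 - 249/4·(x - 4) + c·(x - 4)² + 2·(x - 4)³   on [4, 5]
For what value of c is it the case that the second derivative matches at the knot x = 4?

-15

S_0''(x) = -12 - 6·(x - 1), so S_0''(4) = -30. On the right, S_1''(4) = 2c, so c = -15.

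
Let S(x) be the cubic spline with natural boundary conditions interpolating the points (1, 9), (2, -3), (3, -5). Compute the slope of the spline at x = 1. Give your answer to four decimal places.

Write m_i for S''(x_i). With h_i = 1, 1 and divided differences Δ_i = -12, -2, the continuity of S' gives the tridiagonal system
  1·m_0 + 4·m_1 + 1·m_2 = 6(Δ_1 - Δ_0) = 60
Natural end conditions: m_0 = m_2 = 0.
Hence m_0 = 0, m_1 = 15, m_2 = 0.
On [1, 2], S'(x) = b_0 + 2c_0·(x - 1) + 3d_0·(x - 1)² with b_0 = Δ_0 - h_0(2m_0 + m_1)/6 = -29/2, c_0 = m_0/2 = 0, d_0 = (m_1 - m_0)/(6h_0) = 5/2. So S'(1) = -29/2.

-14.5000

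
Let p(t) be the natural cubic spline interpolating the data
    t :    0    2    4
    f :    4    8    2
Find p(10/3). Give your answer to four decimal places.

Write m_i for p''(x_i). With h_i = 2, 2 and divided differences Δ_i = 2, -3, the continuity of p' gives the tridiagonal system
  2·m_0 + 8·m_1 + 2·m_2 = 6(Δ_1 - Δ_0) = -30
Natural end conditions: m_0 = m_2 = 0.
Forward elimination and back-substitution give m_0 = 0, m_1 = -15/4, m_2 = 0.
On [2, 4], p(t) = 8 - 1/2·(t - 2) - 15/8·(t - 2)² + 5/16·(t - 2)³.
With (t - 2) = 4/3: p(10/3) = 128/27.

4.7407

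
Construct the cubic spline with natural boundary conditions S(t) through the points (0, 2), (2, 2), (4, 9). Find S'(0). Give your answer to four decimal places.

-0.8750

Put M_i = S'' at the i-th knot. Here h = (2, 2) and Δ = (0, 7/2), so the interior equations h_(i-1)·M_(i-1) + 2(h_(i-1)+h_i)·M_i + h_i·M_(i+1) = 6(Δ_i − Δ_(i-1)) read
  2·M_0 + 8·M_1 + 2·M_2 = 6(Δ_1 - Δ_0) = 21
Natural end conditions: M_0 = M_2 = 0.
Forward elimination and back-substitution give M_0 = 0, M_1 = 21/8, M_2 = 0.
On [0, 2], S'(t) = b_0 + 2c_0·t + 3d_0·t² with b_0 = Δ_0 - h_0(2M_0 + M_1)/6 = -7/8, c_0 = M_0/2 = 0, d_0 = (M_1 - M_0)/(6h_0) = 7/32. So S'(0) = -7/8.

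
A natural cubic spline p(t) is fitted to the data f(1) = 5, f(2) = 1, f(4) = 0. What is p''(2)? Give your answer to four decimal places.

3.5000

Put σ_i = p'' at the i-th knot. Here h = (1, 2) and Δ = (-4, -1/2), so the interior equations h_(i-1)·σ_(i-1) + 2(h_(i-1)+h_i)·σ_i + h_i·σ_(i+1) = 6(Δ_i − Δ_(i-1)) read
  1·σ_0 + 6·σ_1 + 2·σ_2 = 6(Δ_1 - Δ_0) = 21
Natural end conditions: σ_0 = σ_2 = 0.
Solving: σ_0 = 0, σ_1 = 7/2, σ_2 = 0.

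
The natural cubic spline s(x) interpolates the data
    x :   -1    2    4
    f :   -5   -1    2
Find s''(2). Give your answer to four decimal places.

0.1000

Put M_i = s'' at the i-th knot. Here h = (3, 2) and Δ = (4/3, 3/2), so the interior equations h_(i-1)·M_(i-1) + 2(h_(i-1)+h_i)·M_i + h_i·M_(i+1) = 6(Δ_i − Δ_(i-1)) read
  3·M_0 + 10·M_1 + 2·M_2 = 6(Δ_1 - Δ_0) = 1
Natural end conditions: M_0 = M_2 = 0.
Hence M_0 = 0, M_1 = 1/10, M_2 = 0.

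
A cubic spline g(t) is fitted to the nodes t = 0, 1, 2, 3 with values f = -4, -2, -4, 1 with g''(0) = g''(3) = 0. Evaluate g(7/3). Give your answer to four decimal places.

With M_i denoting the second derivative at x_i, h_i = 1, 1, 1, and Δ_i = (y_(i+1) − y_i)/h_i = 2, -2, 5:
  1·M_0 + 4·M_1 + 1·M_2 = 6(Δ_1 - Δ_0) = -24
  1·M_1 + 4·M_2 + 1·M_3 = 6(Δ_2 - Δ_1) = 42
Natural end conditions: M_0 = M_3 = 0.
Solving the tridiagonal system: M_0 = 0, M_1 = -46/5, M_2 = 64/5, M_3 = 0.
On [2, 3], g(t) = -4 + 11/15·(t - 2) + 32/5·(t - 2)² - 32/15·(t - 2)³.
With (t - 2) = 1/3: g(7/3) = -253/81.

-3.1235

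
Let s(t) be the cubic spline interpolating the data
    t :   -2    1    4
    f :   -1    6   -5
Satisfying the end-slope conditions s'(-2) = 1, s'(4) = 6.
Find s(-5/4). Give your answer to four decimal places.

0.9023

Write M_i for s''(x_i). With h_i = 3, 3 and divided differences Δ_i = 7/3, -11/3, the continuity of s' gives the tridiagonal system
  3·M_0 + 12·M_1 + 3·M_2 = 6(Δ_1 - Δ_0) = -36
Clamped end conditions give two more equations: 2h_0·M_0 + h_0·M_1 = 6(Δ_0 - s'(-2)) = 8 and h_1·M_1 + 2h_1·M_2 = 6(s'(4) - Δ_1) = 58.
Solving the tridiagonal system: M_0 = 31/6, M_1 = -23/3, M_2 = 27/2.
On [-2, 1], s(t) = -1 + 1·(t + 2) + 31/12·(t + 2)² - 77/108·(t + 2)³.
With (t + 2) = 3/4: s(-5/4) = 231/256.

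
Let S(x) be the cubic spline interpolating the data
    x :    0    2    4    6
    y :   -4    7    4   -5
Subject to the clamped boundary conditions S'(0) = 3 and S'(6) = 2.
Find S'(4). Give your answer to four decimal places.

With M_i denoting the second derivative at x_i, h_i = 2, 2, 2, and Δ_i = (y_(i+1) − y_i)/h_i = 11/2, -3/2, -9/2:
  2·M_0 + 8·M_1 + 2·M_2 = 6(Δ_1 - Δ_0) = -42
  2·M_1 + 8·M_2 + 2·M_3 = 6(Δ_2 - Δ_1) = -18
Clamped end conditions give two more equations: 2h_0·M_0 + h_0·M_1 = 6(Δ_0 - S'(0)) = 15 and h_2·M_2 + 2h_2·M_3 = 6(S'(6) - Δ_2) = 39.
Solving the tridiagonal system: M_0 = 203/30, M_1 = -181/30, M_2 = -109/30, M_3 = 347/30.
On [4, 6], S'(x) = b_2 + 2c_2·(x - 4) + 3d_2·(x - 4)² with b_2 = Δ_2 - h_2(2M_2 + M_3)/6 = -89/15, c_2 = M_2/2 = -109/60, d_2 = (M_3 - M_2)/(6h_2) = 19/15. So S'(4) = -89/15.

-5.9333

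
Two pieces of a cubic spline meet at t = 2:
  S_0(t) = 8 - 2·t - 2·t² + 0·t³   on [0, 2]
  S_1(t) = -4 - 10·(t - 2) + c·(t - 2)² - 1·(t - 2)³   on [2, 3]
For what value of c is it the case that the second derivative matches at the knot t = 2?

S_0''(t) = -4 + 0·t, so S_0''(2) = -4. On the right, S_1''(2) = 2c, so c = -2.

-2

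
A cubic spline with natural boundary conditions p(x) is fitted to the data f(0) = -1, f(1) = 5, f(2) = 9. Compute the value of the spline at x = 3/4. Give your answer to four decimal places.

With σ_i denoting the second derivative at x_i, h_i = 1, 1, and Δ_i = (y_(i+1) − y_i)/h_i = 6, 4:
  1·σ_0 + 4·σ_1 + 1·σ_2 = 6(Δ_1 - Δ_0) = -12
Natural end conditions: σ_0 = σ_2 = 0.
Hence σ_0 = 0, σ_1 = -3, σ_2 = 0.
On [0, 1], p(x) = -1 + 13/2·x + 0·x² - 1/2·x³.
With x = 3/4: p(3/4) = 469/128.

3.6641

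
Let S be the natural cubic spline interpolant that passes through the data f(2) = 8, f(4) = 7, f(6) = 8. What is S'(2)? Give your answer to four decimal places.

-0.7500

With M_i denoting the second derivative at x_i, h_i = 2, 2, and Δ_i = (y_(i+1) − y_i)/h_i = -1/2, 1/2:
  2·M_0 + 8·M_1 + 2·M_2 = 6(Δ_1 - Δ_0) = 6
Natural end conditions: M_0 = M_2 = 0.
Solving: M_0 = 0, M_1 = 3/4, M_2 = 0.
On [2, 4], S'(t) = b_0 + 2c_0·(t - 2) + 3d_0·(t - 2)² with b_0 = Δ_0 - h_0(2M_0 + M_1)/6 = -3/4, c_0 = M_0/2 = 0, d_0 = (M_1 - M_0)/(6h_0) = 1/16. So S'(2) = -3/4.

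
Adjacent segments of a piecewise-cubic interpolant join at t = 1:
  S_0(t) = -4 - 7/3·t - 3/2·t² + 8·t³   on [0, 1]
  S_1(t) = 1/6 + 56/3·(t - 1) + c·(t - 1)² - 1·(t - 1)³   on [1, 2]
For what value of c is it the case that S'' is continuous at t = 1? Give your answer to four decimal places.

22.5000

S_0''(t) = -3 + 48·t, so S_0''(1) = 45. On the right, S_1''(1) = 2c, so c = 45/2.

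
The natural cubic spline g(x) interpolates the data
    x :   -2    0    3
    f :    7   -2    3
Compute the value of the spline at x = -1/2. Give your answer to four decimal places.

Let M_i = g''(x_i). Step sizes h_i = 2, 3; slopes of the chords Δ_i = (y_(i+1) - y_i)/h_i = -9/2, 5/3.
  2·M_0 + 10·M_1 + 3·M_2 = 6(Δ_1 - Δ_0) = 37
Natural end conditions: M_0 = M_2 = 0.
Solving the tridiagonal system: M_0 = 0, M_1 = 37/10, M_2 = 0.
On [-2, 0], g(x) = 7 - 86/15·(x + 2) + 0·(x + 2)² + 37/120·(x + 2)³.
With (x + 2) = 3/2: g(-1/2) = -179/320.

-0.5594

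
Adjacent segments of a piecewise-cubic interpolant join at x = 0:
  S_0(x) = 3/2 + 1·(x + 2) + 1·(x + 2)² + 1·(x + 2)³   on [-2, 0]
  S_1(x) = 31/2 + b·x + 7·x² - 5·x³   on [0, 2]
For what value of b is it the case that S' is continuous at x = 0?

S_0'(x) = 1 + 2·(x + 2) + 3·(x + 2)², so S_0'(0) = 17. On the right, S_1'(0) = b, so b = 17.

17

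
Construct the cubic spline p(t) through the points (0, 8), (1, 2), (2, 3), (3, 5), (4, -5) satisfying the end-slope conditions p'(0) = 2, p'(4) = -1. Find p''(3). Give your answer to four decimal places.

-29.5714

Write M_i for p''(x_i). With h_i = 1, 1, 1, 1 and divided differences Δ_i = -6, 1, 2, -10, the continuity of p' gives the tridiagonal system
  1·M_0 + 4·M_1 + 1·M_2 = 6(Δ_1 - Δ_0) = 42
  1·M_1 + 4·M_2 + 1·M_3 = 6(Δ_2 - Δ_1) = 6
  1·M_2 + 4·M_3 + 1·M_4 = 6(Δ_3 - Δ_2) = -72
Clamped end conditions give two more equations: 2h_0·M_0 + h_0·M_1 = 6(Δ_0 - p'(0)) = -48 and h_3·M_3 + 2h_3·M_4 = 6(p'(4) - Δ_3) = 54.
Solving: M_0 = -459/14, M_1 = 123/7, M_2 = 9/2, M_3 = -207/7, M_4 = 585/14.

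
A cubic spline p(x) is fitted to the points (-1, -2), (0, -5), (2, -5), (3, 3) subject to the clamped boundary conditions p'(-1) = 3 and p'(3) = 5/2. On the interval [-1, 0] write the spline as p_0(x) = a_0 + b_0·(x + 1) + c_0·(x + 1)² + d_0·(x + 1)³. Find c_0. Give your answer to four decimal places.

Write m_i for p''(x_i). With h_i = 1, 2, 1 and divided differences Δ_i = -3, 0, 8, the continuity of p' gives the tridiagonal system
  1·m_0 + 6·m_1 + 2·m_2 = 6(Δ_1 - Δ_0) = 18
  2·m_1 + 6·m_2 + 1·m_3 = 6(Δ_2 - Δ_1) = 48
Clamped end conditions give two more equations: 2h_0·m_0 + h_0·m_1 = 6(Δ_0 - p'(-1)) = -36 and h_2·m_2 + 2h_2·m_3 = 6(p'(3) - Δ_2) = -33.
Hence m_0 = -676/35, m_1 = 92/35, m_2 = 377/35, m_3 = -766/35.
On [-1, 0], with p_0(x) = a_0 + b_0·(x + 1) + c_0·(x + 1)² + d_0·(x + 1)³: c_0 = m_0/2 = -338/35, d_0 = (m_1 - m_0)/(6h_0) = 128/35, b_0 = Δ_0 - h_0(2m_0 + m_1)/6 = 3.

-9.6571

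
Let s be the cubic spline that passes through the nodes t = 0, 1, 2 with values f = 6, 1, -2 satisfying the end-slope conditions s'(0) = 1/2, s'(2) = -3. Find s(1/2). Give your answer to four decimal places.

4.2344

Put m_i = s'' at the i-th knot. Here h = (1, 1) and Δ = (-5, -3), so the interior equations h_(i-1)·m_(i-1) + 2(h_(i-1)+h_i)·m_i + h_i·m_(i+1) = 6(Δ_i − Δ_(i-1)) read
  1·m_0 + 4·m_1 + 1·m_2 = 6(Δ_1 - Δ_0) = 12
Clamped end conditions give two more equations: 2h_0·m_0 + h_0·m_1 = 6(Δ_0 - s'(0)) = -33 and h_1·m_1 + 2h_1·m_2 = 6(s'(2) - Δ_1) = 0.
Solving the tridiagonal system: m_0 = -85/4, m_1 = 19/2, m_2 = -19/4.
On [0, 1], s(t) = 6 + 1/2·t - 85/8·t² + 41/8·t³.
With t = 1/2: s(1/2) = 271/64.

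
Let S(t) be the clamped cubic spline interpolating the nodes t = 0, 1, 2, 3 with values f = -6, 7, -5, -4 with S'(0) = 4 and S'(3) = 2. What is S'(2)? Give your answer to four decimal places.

Let m_i = S''(x_i). Step sizes h_i = 1, 1, 1; slopes of the chords Δ_i = (y_(i+1) - y_i)/h_i = 13, -12, 1.
  1·m_0 + 4·m_1 + 1·m_2 = 6(Δ_1 - Δ_0) = -150
  1·m_1 + 4·m_2 + 1·m_3 = 6(Δ_2 - Δ_1) = 78
Clamped end conditions give two more equations: 2h_0·m_0 + h_0·m_1 = 6(Δ_0 - S'(0)) = 54 and h_2·m_2 + 2h_2·m_3 = 6(S'(3) - Δ_2) = 6.
Solving the tridiagonal system: m_0 = 868/15, m_1 = -926/15, m_2 = 586/15, m_3 = -248/15.
On [2, 3], S'(t) = b_2 + 2c_2·(t - 2) + 3d_2·(t - 2)² with b_2 = Δ_2 - h_2(2m_2 + m_3)/6 = -139/15, c_2 = m_2/2 = 293/15, d_2 = (m_3 - m_2)/(6h_2) = -139/15. So S'(2) = -139/15.

-9.2667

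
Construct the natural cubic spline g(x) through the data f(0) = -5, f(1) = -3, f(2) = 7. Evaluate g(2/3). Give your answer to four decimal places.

-4.4074

Put m_i = g'' at the i-th knot. Here h = (1, 1) and Δ = (2, 10), so the interior equations h_(i-1)·m_(i-1) + 2(h_(i-1)+h_i)·m_i + h_i·m_(i+1) = 6(Δ_i − Δ_(i-1)) read
  1·m_0 + 4·m_1 + 1·m_2 = 6(Δ_1 - Δ_0) = 48
Natural end conditions: m_0 = m_2 = 0.
Solving the tridiagonal system: m_0 = 0, m_1 = 12, m_2 = 0.
On [0, 1], g(x) = -5 + 0·x + 0·x² + 2·x³.
With x = 2/3: g(2/3) = -119/27.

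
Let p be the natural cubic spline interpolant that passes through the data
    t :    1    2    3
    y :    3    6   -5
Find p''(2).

Write σ_i for p''(x_i). With h_i = 1, 1 and divided differences Δ_i = 3, -11, the continuity of p' gives the tridiagonal system
  1·σ_0 + 4·σ_1 + 1·σ_2 = 6(Δ_1 - Δ_0) = -84
Natural end conditions: σ_0 = σ_2 = 0.
Hence σ_0 = 0, σ_1 = -21, σ_2 = 0.

-21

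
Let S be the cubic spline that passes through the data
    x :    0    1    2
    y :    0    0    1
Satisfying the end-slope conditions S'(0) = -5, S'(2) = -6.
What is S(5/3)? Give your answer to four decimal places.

Write M_i for S''(x_i). With h_i = 1, 1 and divided differences Δ_i = 0, 1, the continuity of S' gives the tridiagonal system
  1·M_0 + 4·M_1 + 1·M_2 = 6(Δ_1 - Δ_0) = 6
Clamped end conditions give two more equations: 2h_0·M_0 + h_0·M_1 = 6(Δ_0 - S'(0)) = 30 and h_1·M_1 + 2h_1·M_2 = 6(S'(2) - Δ_1) = -42.
Hence M_0 = 13, M_1 = 4, M_2 = -23.
On [1, 2], S(x) = 0 + 7/2·(x - 1) + 2·(x - 1)² - 9/2·(x - 1)³.
With (x - 1) = 2/3: S(5/3) = 17/9.

1.8889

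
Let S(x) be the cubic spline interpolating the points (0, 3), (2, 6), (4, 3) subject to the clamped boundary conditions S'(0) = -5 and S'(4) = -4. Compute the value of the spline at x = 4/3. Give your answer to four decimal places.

3.8148

Put m_i = S'' at the i-th knot. Here h = (2, 2) and Δ = (3/2, -3/2), so the interior equations h_(i-1)·m_(i-1) + 2(h_(i-1)+h_i)·m_i + h_i·m_(i+1) = 6(Δ_i − Δ_(i-1)) read
  2·m_0 + 8·m_1 + 2·m_2 = 6(Δ_1 - Δ_0) = -18
Clamped end conditions give two more equations: 2h_0·m_0 + h_0·m_1 = 6(Δ_0 - S'(0)) = 39 and h_1·m_1 + 2h_1·m_2 = 6(S'(4) - Δ_1) = -15.
Solving: m_0 = 49/4, m_1 = -5, m_2 = -5/4.
On [0, 2], S(x) = 3 - 5·x + 49/8·x² - 23/16·x³.
With x = 4/3: S(4/3) = 103/27.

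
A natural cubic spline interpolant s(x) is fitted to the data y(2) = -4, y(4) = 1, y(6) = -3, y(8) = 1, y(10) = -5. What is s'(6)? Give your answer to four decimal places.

Write M_i for s''(x_i). With h_i = 2, 2, 2, 2 and divided differences Δ_i = 5/2, -2, 2, -3, the continuity of s' gives the tridiagonal system
  2·M_0 + 8·M_1 + 2·M_2 = 6(Δ_1 - Δ_0) = -27
  2·M_1 + 8·M_2 + 2·M_3 = 6(Δ_2 - Δ_1) = 24
  2·M_2 + 8·M_3 + 2·M_4 = 6(Δ_3 - Δ_2) = -30
Natural end conditions: M_0 = M_4 = 0.
Solving the tridiagonal system: M_0 = 0, M_1 = -531/112, M_2 = 153/28, M_3 = -573/112, M_4 = 0.
On [6, 8], s'(x) = b_2 + 2c_2·(x - 6) + 3d_2·(x - 6)² with b_2 = Δ_2 - h_2(2M_2 + M_3)/6 = 1/16, c_2 = M_2/2 = 153/56, d_2 = (M_3 - M_2)/(6h_2) = -395/448. So s'(6) = 1/16.

0.0625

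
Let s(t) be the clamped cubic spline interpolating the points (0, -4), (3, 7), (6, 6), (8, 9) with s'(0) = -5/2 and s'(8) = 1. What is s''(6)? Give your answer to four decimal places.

Let σ_i = s''(x_i). Step sizes h_i = 3, 3, 2; slopes of the chords Δ_i = (y_(i+1) - y_i)/h_i = 11/3, -1/3, 3/2.
  3·σ_0 + 12·σ_1 + 3·σ_2 = 6(Δ_1 - Δ_0) = -24
  3·σ_1 + 10·σ_2 + 2·σ_3 = 6(Δ_2 - Δ_1) = 11
Clamped end conditions give two more equations: 2h_0·σ_0 + h_0·σ_1 = 6(Δ_0 - s'(0)) = 37 and h_2·σ_2 + 2h_2·σ_3 = 6(s'(8) - Δ_2) = -3.
Hence σ_0 = 983/114, σ_1 = -280/57, σ_2 = 115/38, σ_3 = -43/19.

3.0263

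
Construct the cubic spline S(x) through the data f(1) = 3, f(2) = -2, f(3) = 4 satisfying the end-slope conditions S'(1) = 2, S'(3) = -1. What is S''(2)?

36

Put m_i = S'' at the i-th knot. Here h = (1, 1) and Δ = (-5, 6), so the interior equations h_(i-1)·m_(i-1) + 2(h_(i-1)+h_i)·m_i + h_i·m_(i+1) = 6(Δ_i − Δ_(i-1)) read
  1·m_0 + 4·m_1 + 1·m_2 = 6(Δ_1 - Δ_0) = 66
Clamped end conditions give two more equations: 2h_0·m_0 + h_0·m_1 = 6(Δ_0 - S'(1)) = -42 and h_1·m_1 + 2h_1·m_2 = 6(S'(3) - Δ_1) = -42.
Solving the tridiagonal system: m_0 = -39, m_1 = 36, m_2 = -39.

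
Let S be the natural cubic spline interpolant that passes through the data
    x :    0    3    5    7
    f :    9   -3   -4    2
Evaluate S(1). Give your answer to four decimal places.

With m_i denoting the second derivative at x_i, h_i = 3, 2, 2, and Δ_i = (y_(i+1) − y_i)/h_i = -4, -1/2, 3:
  3·m_0 + 10·m_1 + 2·m_2 = 6(Δ_1 - Δ_0) = 21
  2·m_1 + 8·m_2 + 2·m_3 = 6(Δ_2 - Δ_1) = 21
Natural end conditions: m_0 = m_3 = 0.
Solving the tridiagonal system: m_0 = 0, m_1 = 63/38, m_2 = 42/19, m_3 = 0.
On [0, 3], S(x) = 9 - 367/76·x + 0·x² + 7/76·x³.
With x = 1: S(1) = 81/19.

4.2632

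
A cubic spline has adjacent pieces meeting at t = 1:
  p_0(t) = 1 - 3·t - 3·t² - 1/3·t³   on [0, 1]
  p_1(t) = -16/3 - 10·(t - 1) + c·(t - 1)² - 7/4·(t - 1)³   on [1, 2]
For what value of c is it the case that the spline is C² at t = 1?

-4

p_0''(t) = -6 - 2·t, so p_0''(1) = -8. On the right, p_1''(1) = 2c, so c = -4.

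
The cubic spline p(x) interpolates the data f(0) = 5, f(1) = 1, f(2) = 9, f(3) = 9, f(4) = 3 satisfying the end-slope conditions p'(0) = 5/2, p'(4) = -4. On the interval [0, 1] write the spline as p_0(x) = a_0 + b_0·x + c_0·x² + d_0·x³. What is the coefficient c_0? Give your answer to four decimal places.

-17.5804

Put m_i = p'' at the i-th knot. Here h = (1, 1, 1, 1) and Δ = (-4, 8, 0, -6), so the interior equations h_(i-1)·m_(i-1) + 2(h_(i-1)+h_i)·m_i + h_i·m_(i+1) = 6(Δ_i − Δ_(i-1)) read
  1·m_0 + 4·m_1 + 1·m_2 = 6(Δ_1 - Δ_0) = 72
  1·m_1 + 4·m_2 + 1·m_3 = 6(Δ_2 - Δ_1) = -48
  1·m_2 + 4·m_3 + 1·m_4 = 6(Δ_3 - Δ_2) = -36
Clamped end conditions give two more equations: 2h_0·m_0 + h_0·m_1 = 6(Δ_0 - p'(0)) = -39 and h_3·m_3 + 2h_3·m_4 = 6(p'(4) - Δ_3) = 12.
Solving: m_0 = -1969/56, m_1 = 877/28, m_2 = -145/8, m_3 = -191/28, m_4 = 527/56.
On [0, 1], with p_0(x) = a_0 + b_0·x + c_0·x² + d_0·x³: c_0 = m_0/2 = -1969/112, d_0 = (m_1 - m_0)/(6h_0) = 1241/112, b_0 = Δ_0 - h_0(2m_0 + m_1)/6 = 5/2.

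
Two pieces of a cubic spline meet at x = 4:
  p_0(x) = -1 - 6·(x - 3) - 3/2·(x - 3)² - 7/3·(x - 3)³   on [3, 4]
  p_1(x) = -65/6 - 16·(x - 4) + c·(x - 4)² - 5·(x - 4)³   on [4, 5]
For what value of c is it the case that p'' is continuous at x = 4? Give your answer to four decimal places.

-8.5000

p_0''(x) = -3 - 14·(x - 3), so p_0''(4) = -17. On the right, p_1''(4) = 2c, so c = -17/2.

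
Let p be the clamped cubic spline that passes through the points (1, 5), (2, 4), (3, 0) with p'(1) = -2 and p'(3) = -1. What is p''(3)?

Write M_i for p''(x_i). With h_i = 1, 1 and divided differences Δ_i = -1, -4, the continuity of p' gives the tridiagonal system
  1·M_0 + 4·M_1 + 1·M_2 = 6(Δ_1 - Δ_0) = -18
Clamped end conditions give two more equations: 2h_0·M_0 + h_0·M_1 = 6(Δ_0 - p'(1)) = 6 and h_1·M_1 + 2h_1·M_2 = 6(p'(3) - Δ_1) = 18.
Forward elimination and back-substitution give M_0 = 8, M_1 = -10, M_2 = 14.

14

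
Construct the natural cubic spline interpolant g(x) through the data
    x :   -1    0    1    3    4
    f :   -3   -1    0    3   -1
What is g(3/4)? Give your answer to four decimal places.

With m_i denoting the second derivative at x_i, h_i = 1, 1, 2, 1, and Δ_i = (y_(i+1) − y_i)/h_i = 2, 1, 3/2, -4:
  1·m_0 + 4·m_1 + 1·m_2 = 6(Δ_1 - Δ_0) = -6
  1·m_1 + 6·m_2 + 2·m_3 = 6(Δ_2 - Δ_1) = 3
  2·m_2 + 6·m_3 + 1·m_4 = 6(Δ_3 - Δ_2) = -33
Natural end conditions: m_0 = m_4 = 0.
Solving: m_0 = 0, m_1 = -138/61, m_2 = 186/61, m_3 = -795/122, m_4 = 0.
On [0, 1], g(x) = -1 + 76/61·x - 69/61·x² + 54/61·x³.
With x = 3/4: g(3/4) = -641/1952.

-0.3284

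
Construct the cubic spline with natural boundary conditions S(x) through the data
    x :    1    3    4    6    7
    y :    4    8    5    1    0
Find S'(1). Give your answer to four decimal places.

Put M_i = S'' at the i-th knot. Here h = (2, 1, 2, 1) and Δ = (2, -3, -2, -1), so the interior equations h_(i-1)·M_(i-1) + 2(h_(i-1)+h_i)·M_i + h_i·M_(i+1) = 6(Δ_i − Δ_(i-1)) read
  2·M_0 + 6·M_1 + 1·M_2 = 6(Δ_1 - Δ_0) = -30
  1·M_1 + 6·M_2 + 2·M_3 = 6(Δ_2 - Δ_1) = 6
  2·M_2 + 6·M_3 + 1·M_4 = 6(Δ_3 - Δ_2) = 6
Natural end conditions: M_0 = M_4 = 0.
Solving the tridiagonal system: M_0 = 0, M_1 = -164/31, M_2 = 54/31, M_3 = 13/31, M_4 = 0.
On [1, 3], S'(x) = b_0 + 2c_0·(x - 1) + 3d_0·(x - 1)² with b_0 = Δ_0 - h_0(2M_0 + M_1)/6 = 350/93, c_0 = M_0/2 = 0, d_0 = (M_1 - M_0)/(6h_0) = -41/93. So S'(1) = 350/93.

3.7634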